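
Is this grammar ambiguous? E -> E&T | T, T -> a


precedence layered via separate nonterminal T: deterministic
Unambiguous


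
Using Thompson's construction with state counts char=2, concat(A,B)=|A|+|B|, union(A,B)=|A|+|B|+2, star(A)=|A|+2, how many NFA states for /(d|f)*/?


Syntax tree has 2 char leaf(s), 1 union(s), 1 star(s)
chars contribute 2×2 = 4; each union adds +2; each star adds +2
Total: 4 + 2 + 2 = 8 states


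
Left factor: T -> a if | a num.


Common prefix: 'a'
Factored: T -> a T', T' -> if | num


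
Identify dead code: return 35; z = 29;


statement follows a return and is unreachable
Dead: 'z = 29'


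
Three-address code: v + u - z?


Break into single-operator statements:
t1 = v + u
t2 = t1 - z


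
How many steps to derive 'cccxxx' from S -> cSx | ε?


Derivation: S => cSx => ccSxx => cccSxxx => cccxxx
Steps: 4


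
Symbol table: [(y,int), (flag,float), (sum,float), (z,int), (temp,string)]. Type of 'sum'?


Lookup 'sum' → type float


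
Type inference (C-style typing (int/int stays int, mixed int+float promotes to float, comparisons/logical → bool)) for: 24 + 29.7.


Operand types: int + float
Rule: mixed int/float promotes to float; int/int stays int
Result type: float


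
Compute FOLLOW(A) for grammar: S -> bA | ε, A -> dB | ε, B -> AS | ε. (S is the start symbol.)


$ ∈ FOLLOW(S). For each A -> αBβ: add FIRST(β)\{ε} to FOLLOW(B); if β nullable, add FOLLOW(A).
FOLLOW(A) = {$, b}


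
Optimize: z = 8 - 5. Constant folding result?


8 - 5 = 3 at compile time
Optimized: z = 3


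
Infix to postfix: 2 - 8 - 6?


Left to right (same or higher precedence on left)
Postfix: 2 8 - 6 -


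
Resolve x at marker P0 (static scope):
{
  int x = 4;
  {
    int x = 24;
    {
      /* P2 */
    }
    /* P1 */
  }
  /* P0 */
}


x declared in the same block as P0
x = 4


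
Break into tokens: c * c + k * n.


Scan left to right, longest-match per lexeme
Tokens: ID(c), OP(*), ID(c), OP(+), ID(k), OP(*), ID(n)


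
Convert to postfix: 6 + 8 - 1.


Left to right (same or higher precedence on left)
Postfix: 6 8 + 1 -


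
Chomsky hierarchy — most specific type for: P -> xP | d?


Right-linear: every RHS is a terminal or a terminal followed by one nonterminal
Classification: Type 3 (Regular)


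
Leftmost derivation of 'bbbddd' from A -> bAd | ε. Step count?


Derivation: A => bAd => bbAdd => bbbAddd => bbbddd
Steps: 4


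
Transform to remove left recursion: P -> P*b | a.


Left-recursive alternatives: P*b; non-recursive: a
Introduce P': P -> aP', P' -> *bP' | ε


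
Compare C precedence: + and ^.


'+' is additive (level 9); '^' is bitwise XOR (level 4)
Higher level binds tighter
'+' has higher precedence than '^'


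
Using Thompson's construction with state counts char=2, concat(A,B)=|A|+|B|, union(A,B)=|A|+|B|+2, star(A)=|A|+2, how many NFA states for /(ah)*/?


Syntax tree has 2 char leaf(s), 0 union(s), 1 star(s)
chars contribute 2×2 = 4; each union adds +2; each star adds +2
Total: 4 + 0 + 2 = 6 states


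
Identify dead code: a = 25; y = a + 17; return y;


a is read by y's definition; y is returned
No dead code


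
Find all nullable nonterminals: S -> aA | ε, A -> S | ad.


A nonterminal is nullable iff some alternative derives ε (directly, or every symbol in it is nullable)
Nullable: {A, S}


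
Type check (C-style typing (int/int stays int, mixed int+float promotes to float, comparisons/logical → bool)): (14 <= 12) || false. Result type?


Operand types: bool || bool
Rule: logical operators take bool operands and yield bool
Result type: bool


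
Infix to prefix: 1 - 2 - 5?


left-to-right (same/higher precedence on left): tree is (- (- 1 2) 5)
Prefix: - - 1 2 5


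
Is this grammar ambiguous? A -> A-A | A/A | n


'n-n/n' has two parse trees (no precedence encoded between - and /)
Ambiguous


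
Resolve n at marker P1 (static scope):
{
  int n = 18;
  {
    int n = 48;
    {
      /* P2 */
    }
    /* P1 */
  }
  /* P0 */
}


n declared in the same block as P1
n = 48


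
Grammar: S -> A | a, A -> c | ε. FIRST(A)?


Per alternative of A: FIRST(c) = {c}; FIRST(ε) = {ε}
FIRST(A) = {c, ε}


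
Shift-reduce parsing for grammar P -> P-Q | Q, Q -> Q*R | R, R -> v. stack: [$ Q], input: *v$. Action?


shift '*' to continue Q -> Q*R
Action: shift


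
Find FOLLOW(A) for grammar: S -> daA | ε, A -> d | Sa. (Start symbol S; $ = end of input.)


$ ∈ FOLLOW(S). For each A -> αBβ: add FIRST(β)\{ε} to FOLLOW(B); if β nullable, add FOLLOW(A).
FOLLOW(A) = {$, a}


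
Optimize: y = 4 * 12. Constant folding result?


4 * 12 = 48 at compile time
Optimized: y = 48


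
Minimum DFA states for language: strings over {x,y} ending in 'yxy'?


Track the longest suffix of input matching a prefix of 'yxy': 4 classes (prefixes of length 0..3)
Minimal DFA: 4 states


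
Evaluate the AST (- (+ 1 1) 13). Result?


Evaluate inner: (+ 1 1) = 2
Evaluate root: (- 2 13) = -11
Result: -11


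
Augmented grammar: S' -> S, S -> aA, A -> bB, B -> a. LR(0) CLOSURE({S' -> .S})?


Start: S' -> .S
For each item with dot before a nonterminal B, add B -> .γ for every B-production
Closure: [S' -> .S, S -> .aA]


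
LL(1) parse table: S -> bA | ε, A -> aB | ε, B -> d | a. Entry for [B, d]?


For [B, d]: 'd' ∈ FIRST(d)
Entry: B -> d


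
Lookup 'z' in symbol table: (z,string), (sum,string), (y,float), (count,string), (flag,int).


Lookup 'z' → type string


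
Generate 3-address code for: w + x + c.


Break into single-operator statements:
t1 = w + x
t2 = t1 + c


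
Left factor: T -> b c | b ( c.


Common prefix: 'b'
Factored: T -> b T', T' -> c | ( c


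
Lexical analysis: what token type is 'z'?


Pattern: letter/underscore followed by alphanumerics, not a keyword
Type: IDENTIFIER


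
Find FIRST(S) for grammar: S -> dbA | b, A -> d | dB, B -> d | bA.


Per alternative of S: FIRST(dbA) = {d}; FIRST(b) = {b}
FIRST(S) = {b, d}


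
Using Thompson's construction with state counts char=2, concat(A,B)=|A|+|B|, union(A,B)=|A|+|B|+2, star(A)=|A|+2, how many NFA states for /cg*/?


Syntax tree has 2 char leaf(s), 0 union(s), 1 star(s)
chars contribute 2×2 = 4; each union adds +2; each star adds +2
Total: 4 + 0 + 2 = 6 states


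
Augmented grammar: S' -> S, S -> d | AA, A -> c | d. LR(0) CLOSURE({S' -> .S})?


Start: S' -> .S
For each item with dot before a nonterminal B, add B -> .γ for every B-production
Closure: [S' -> .S, S -> .d, S -> .AA, A -> .c, A -> .d]


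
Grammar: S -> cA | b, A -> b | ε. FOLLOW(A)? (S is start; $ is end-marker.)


$ ∈ FOLLOW(S). For each A -> αBβ: add FIRST(β)\{ε} to FOLLOW(B); if β nullable, add FOLLOW(A).
FOLLOW(A) = {$}


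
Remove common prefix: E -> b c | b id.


Common prefix: 'b'
Factored: E -> b E', E' -> c | id


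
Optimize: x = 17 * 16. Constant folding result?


17 * 16 = 272 at compile time
Optimized: x = 272


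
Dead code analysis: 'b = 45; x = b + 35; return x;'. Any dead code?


b is read by x's definition; x is returned
No dead code


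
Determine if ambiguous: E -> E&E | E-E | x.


'x&x-x' has two parse trees (no precedence encoded between & and -)
Ambiguous


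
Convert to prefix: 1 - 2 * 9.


'*' binds tighter: tree is (- 1 (* 2 9))
Prefix: - 1 * 2 9


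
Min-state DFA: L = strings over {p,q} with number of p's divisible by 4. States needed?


Track (count of p) mod 4: states 0..3, accept at 0
Minimal DFA: 4 states


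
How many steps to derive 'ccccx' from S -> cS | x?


Derivation: S => cS => ccS => cccS => ccccS => ccccx
Steps: 5


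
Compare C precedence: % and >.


'%' is multiplicative (level 10); '>' is relational (level 7)
Higher level binds tighter
'%' has higher precedence than '>'


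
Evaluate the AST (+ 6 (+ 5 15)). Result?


Evaluate inner: (+ 5 15) = 20
Evaluate root: (+ 6 20) = 26
Result: 26


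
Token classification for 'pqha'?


Pattern: letter/underscore followed by alphanumerics, not a keyword
Type: IDENTIFIER


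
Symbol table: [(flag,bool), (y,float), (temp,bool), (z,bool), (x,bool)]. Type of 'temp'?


Lookup 'temp' → type bool


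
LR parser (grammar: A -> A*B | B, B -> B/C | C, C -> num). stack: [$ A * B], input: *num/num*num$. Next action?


handle 'A*B' on top; lookahead ∈ FOLLOW(A) = {*, $}
Action: reduce (A -> A*B)


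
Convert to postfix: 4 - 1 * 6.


* has higher precedence, evaluate 1*6 first
Postfix: 4 1 6 * -


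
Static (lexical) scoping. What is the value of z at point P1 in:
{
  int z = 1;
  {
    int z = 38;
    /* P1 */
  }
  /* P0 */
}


z declared in the same block as P1
z = 38


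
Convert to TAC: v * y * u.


Break into single-operator statements:
t1 = v * y
t2 = t1 * u


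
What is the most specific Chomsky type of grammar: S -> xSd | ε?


Single nonterminal LHS, but x^n d^n is not regular
Classification: Type 2 (Context-Free)


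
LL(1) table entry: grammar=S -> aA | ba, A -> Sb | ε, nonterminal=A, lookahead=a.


For [A, a]: 'a' ∈ FIRST(Sb)
Entry: A -> Sb


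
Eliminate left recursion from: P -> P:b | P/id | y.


Left-recursive alternatives: P:b, P/id; non-recursive: y
Introduce P': P -> yP', P' -> :bP' | /idP' | ε


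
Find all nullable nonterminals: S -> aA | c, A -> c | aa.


A nonterminal is nullable iff some alternative derives ε (directly, or every symbol in it is nullable)
Nullable: {}


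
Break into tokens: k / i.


Scan left to right, longest-match per lexeme
Tokens: ID(k), OP(/), ID(i)


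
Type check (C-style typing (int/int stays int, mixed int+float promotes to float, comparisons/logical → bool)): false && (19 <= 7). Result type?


Operand types: bool && bool
Rule: logical operators take bool operands and yield bool
Result type: bool


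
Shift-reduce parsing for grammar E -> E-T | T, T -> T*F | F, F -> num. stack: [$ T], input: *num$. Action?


shift '*' to continue T -> T*F
Action: shift


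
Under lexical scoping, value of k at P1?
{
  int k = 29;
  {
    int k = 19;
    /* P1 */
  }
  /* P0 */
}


k declared in the same block as P1
k = 19


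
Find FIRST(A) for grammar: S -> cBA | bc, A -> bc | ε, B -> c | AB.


Per alternative of A: FIRST(bc) = {b}; FIRST(ε) = {ε}
FIRST(A) = {b, ε}


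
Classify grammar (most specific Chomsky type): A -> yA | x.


Right-linear: every RHS is a terminal or a terminal followed by one nonterminal
Classification: Type 3 (Regular)


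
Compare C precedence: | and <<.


'<<' is shift (level 8); '|' is bitwise OR (level 3)
Higher level binds tighter
'<<' has higher precedence than '|'


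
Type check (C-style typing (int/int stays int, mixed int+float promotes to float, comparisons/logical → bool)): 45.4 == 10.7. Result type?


Operand types: float == float
Rule: comparison yields bool
Result type: bool


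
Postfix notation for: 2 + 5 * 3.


* has higher precedence, evaluate 5*3 first
Postfix: 2 5 3 * +


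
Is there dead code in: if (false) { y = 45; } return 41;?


condition is constant false, so the whole block is unreachable
Dead: 'if (false) { y = 45; }'


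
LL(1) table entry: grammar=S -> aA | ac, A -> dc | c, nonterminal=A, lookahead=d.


For [A, d]: 'd' ∈ FIRST(dc)
Entry: A -> dc


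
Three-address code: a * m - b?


Break into single-operator statements:
t1 = a * m
t2 = t1 - b


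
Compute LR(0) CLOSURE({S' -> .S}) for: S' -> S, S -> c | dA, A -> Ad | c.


Start: S' -> .S
For each item with dot before a nonterminal B, add B -> .γ for every B-production
Closure: [S' -> .S, S -> .c, S -> .dA]


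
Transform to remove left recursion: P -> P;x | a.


Left-recursive alternatives: P;x; non-recursive: a
Introduce P': P -> aP', P' -> ;xP' | ε


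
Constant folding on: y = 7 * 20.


7 * 20 = 140 at compile time
Optimized: y = 140


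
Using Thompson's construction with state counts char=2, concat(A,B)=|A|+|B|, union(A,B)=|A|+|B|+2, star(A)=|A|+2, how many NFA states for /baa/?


Syntax tree has 3 char leaf(s), 0 union(s), 0 star(s)
chars contribute 3×2 = 6; each union adds +2; each star adds +2
Total: 6 + 0 + 0 = 6 states


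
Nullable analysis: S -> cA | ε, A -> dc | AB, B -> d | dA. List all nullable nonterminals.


A nonterminal is nullable iff some alternative derives ε (directly, or every symbol in it is nullable)
Nullable: {S}


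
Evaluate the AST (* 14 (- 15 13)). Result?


Evaluate inner: (- 15 13) = 2
Evaluate root: (* 14 2) = 28
Result: 28


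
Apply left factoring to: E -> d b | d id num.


Common prefix: 'd'
Factored: E -> d E', E' -> b | id num


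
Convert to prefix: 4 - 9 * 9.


'*' binds tighter: tree is (- 4 (* 9 9))
Prefix: - 4 * 9 9


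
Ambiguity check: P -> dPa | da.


balanced d^n…a^n: each string has a unique parse
Unambiguous


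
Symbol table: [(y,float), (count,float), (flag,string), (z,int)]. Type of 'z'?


Lookup 'z' → type int


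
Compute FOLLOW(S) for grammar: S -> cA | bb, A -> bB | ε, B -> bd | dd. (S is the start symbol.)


$ ∈ FOLLOW(S). For each A -> αBβ: add FIRST(β)\{ε} to FOLLOW(B); if β nullable, add FOLLOW(A).
FOLLOW(S) = {$}


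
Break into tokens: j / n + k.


Scan left to right, longest-match per lexeme
Tokens: ID(j), OP(/), ID(n), OP(+), ID(k)


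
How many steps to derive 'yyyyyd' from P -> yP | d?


Derivation: P => yP => yyP => yyyP => yyyyP => yyyyyP => yyyyyd
Steps: 6


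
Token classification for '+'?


Pattern: operator symbol
Type: OPERATOR


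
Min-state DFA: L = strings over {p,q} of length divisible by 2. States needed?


Track length mod 2: states 0..1, accept at 0
Minimal DFA: 2 states


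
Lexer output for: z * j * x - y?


Scan left to right, longest-match per lexeme
Tokens: ID(z), OP(*), ID(j), OP(*), ID(x), OP(-), ID(y)


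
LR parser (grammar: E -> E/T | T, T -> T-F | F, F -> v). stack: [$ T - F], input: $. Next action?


handle 'T-F' on top
Action: reduce (T -> T-F)


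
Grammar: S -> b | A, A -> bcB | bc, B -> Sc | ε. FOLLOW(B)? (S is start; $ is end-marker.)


$ ∈ FOLLOW(S). For each A -> αBβ: add FIRST(β)\{ε} to FOLLOW(B); if β nullable, add FOLLOW(A).
FOLLOW(B) = {$, c}


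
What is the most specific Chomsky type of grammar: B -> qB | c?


Right-linear: every RHS is a terminal or a terminal followed by one nonterminal
Classification: Type 3 (Regular)


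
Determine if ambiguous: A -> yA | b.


right-linear, alternatives start with distinct terminals 'y' vs 'b': unique leftmost derivation
Unambiguous


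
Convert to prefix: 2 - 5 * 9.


'*' binds tighter: tree is (- 2 (* 5 9))
Prefix: - 2 * 5 9


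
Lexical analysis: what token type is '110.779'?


Pattern: digits with a decimal point
Type: FLOAT_LITERAL


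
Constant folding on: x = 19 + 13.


19 + 13 = 32 at compile time
Optimized: x = 32


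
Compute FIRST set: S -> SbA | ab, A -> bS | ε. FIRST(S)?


Per alternative of S: FIRST(SbA) = {a}; FIRST(ab) = {a}
FIRST(S) = {a}


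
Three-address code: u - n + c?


Break into single-operator statements:
t1 = u - n
t2 = t1 + c


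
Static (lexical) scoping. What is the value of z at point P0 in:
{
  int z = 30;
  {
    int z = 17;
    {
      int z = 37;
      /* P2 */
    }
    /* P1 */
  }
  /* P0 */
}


z declared in the same block as P0
z = 30


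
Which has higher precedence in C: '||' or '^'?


'^' is bitwise XOR (level 4); '||' is logical OR (level 1)
Higher level binds tighter
'^' has higher precedence than '||'


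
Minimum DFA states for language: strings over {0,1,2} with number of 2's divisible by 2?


Track (count of 2) mod 2: states 0..1, accept at 0
Minimal DFA: 2 states


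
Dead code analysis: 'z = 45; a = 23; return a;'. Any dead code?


z is assigned but never read
Dead: 'z = 45'


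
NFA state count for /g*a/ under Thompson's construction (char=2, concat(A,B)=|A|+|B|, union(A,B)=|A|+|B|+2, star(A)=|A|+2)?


Syntax tree has 2 char leaf(s), 0 union(s), 1 star(s)
chars contribute 2×2 = 4; each union adds +2; each star adds +2
Total: 4 + 0 + 2 = 6 states


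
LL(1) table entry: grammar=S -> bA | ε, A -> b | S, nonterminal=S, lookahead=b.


For [S, b]: 'b' ∈ FIRST(bA)
Entry: S -> bA


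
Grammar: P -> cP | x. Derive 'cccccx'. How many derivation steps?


Derivation: P => cP => ccP => cccP => ccccP => cccccP => cccccx
Steps: 6


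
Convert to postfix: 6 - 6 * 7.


* has higher precedence, evaluate 6*7 first
Postfix: 6 6 7 * -


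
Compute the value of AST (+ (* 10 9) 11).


Evaluate inner: (* 10 9) = 90
Evaluate root: (+ 90 11) = 101
Result: 101


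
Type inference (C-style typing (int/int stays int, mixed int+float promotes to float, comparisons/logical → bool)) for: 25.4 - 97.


Operand types: float - int
Rule: mixed int/float promotes to float; int/int stays int
Result type: float


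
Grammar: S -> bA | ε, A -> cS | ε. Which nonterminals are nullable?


A nonterminal is nullable iff some alternative derives ε (directly, or every symbol in it is nullable)
Nullable: {A, S}


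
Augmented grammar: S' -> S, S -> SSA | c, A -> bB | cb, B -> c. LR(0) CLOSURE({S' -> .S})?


Start: S' -> .S
For each item with dot before a nonterminal B, add B -> .γ for every B-production
Closure: [S' -> .S, S -> .SSA, S -> .c]


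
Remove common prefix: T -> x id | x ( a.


Common prefix: 'x'
Factored: T -> x T', T' -> id | ( a


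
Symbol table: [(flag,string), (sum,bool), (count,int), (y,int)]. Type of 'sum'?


Lookup 'sum' → type bool


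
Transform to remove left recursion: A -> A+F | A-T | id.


Left-recursive alternatives: A+F, A-T; non-recursive: id
Introduce A': A -> idA', A' -> +FA' | -TA' | ε


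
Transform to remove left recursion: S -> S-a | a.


Left-recursive alternatives: S-a; non-recursive: a
Introduce S': S -> aS', S' -> -aS' | ε


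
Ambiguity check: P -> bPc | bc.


balanced b^n…c^n: each string has a unique parse
Unambiguous


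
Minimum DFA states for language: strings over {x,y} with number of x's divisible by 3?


Track (count of x) mod 3: states 0..2, accept at 0
Minimal DFA: 3 states


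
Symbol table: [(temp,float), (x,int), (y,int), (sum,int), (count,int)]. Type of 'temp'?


Lookup 'temp' → type float


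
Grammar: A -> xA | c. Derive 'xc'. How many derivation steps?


Derivation: A => xA => xc
Steps: 2


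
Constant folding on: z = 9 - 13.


9 - 13 = -4 at compile time
Optimized: z = -4


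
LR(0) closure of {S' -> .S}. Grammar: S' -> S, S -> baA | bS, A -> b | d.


Start: S' -> .S
For each item with dot before a nonterminal B, add B -> .γ for every B-production
Closure: [S' -> .S, S -> .baA, S -> .bS]


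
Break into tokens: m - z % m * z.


Scan left to right, longest-match per lexeme
Tokens: ID(m), OP(-), ID(z), OP(%), ID(m), OP(*), ID(z)


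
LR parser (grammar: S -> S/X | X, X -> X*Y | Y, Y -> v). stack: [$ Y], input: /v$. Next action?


'Y' (not preceded by X*) is the handle for X -> Y
Action: reduce (X -> Y)


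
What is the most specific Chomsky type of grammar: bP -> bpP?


LHS has context (more than one symbol) and |LHS| ≤ |RHS|
Classification: Type 1 (Context-Sensitive)


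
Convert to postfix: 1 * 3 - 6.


Left to right (same or higher precedence on left)
Postfix: 1 3 * 6 -


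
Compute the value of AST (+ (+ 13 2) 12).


Evaluate inner: (+ 13 2) = 15
Evaluate root: (+ 15 12) = 27
Result: 27


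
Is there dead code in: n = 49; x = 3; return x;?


n is assigned but never read
Dead: 'n = 49'


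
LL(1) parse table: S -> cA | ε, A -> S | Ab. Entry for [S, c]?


For [S, c]: 'c' ∈ FIRST(cA)
Entry: S -> cA


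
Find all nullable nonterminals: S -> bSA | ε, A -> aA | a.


A nonterminal is nullable iff some alternative derives ε (directly, or every symbol in it is nullable)
Nullable: {S}


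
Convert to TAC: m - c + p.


Break into single-operator statements:
t1 = m - c
t2 = t1 + p


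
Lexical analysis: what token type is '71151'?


Pattern: digits only
Type: INTEGER_LITERAL


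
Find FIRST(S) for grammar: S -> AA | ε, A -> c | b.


Per alternative of S: FIRST(AA) = {b, c}; FIRST(ε) = {ε}
FIRST(S) = {b, c, ε}


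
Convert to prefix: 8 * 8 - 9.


left-to-right (same/higher precedence on left): tree is (- (* 8 8) 9)
Prefix: - * 8 8 9


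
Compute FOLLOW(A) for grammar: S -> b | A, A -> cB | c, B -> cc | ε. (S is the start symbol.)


$ ∈ FOLLOW(S). For each A -> αBβ: add FIRST(β)\{ε} to FOLLOW(B); if β nullable, add FOLLOW(A).
FOLLOW(A) = {$}


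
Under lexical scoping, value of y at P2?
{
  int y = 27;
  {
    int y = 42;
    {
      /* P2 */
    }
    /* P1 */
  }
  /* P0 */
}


P2's block does not declare y; resolves to the enclosing declaration at depth 1
y = 42


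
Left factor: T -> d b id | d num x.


Common prefix: 'd'
Factored: T -> d T', T' -> b id | num x


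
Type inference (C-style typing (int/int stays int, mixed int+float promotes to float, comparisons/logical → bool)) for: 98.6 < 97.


Operand types: float < int
Rule: comparison yields bool
Result type: bool


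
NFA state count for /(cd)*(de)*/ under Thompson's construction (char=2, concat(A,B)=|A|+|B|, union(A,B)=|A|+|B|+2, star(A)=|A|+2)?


Syntax tree has 4 char leaf(s), 0 union(s), 2 star(s)
chars contribute 4×2 = 8; each union adds +2; each star adds +2
Total: 8 + 0 + 4 = 12 states


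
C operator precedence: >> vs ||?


'>>' is shift (level 8); '||' is logical OR (level 1)
Higher level binds tighter
'>>' has higher precedence than '||'


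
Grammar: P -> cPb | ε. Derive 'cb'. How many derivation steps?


Derivation: P => cPb => cb
Steps: 2


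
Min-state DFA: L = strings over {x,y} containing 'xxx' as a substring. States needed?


KMP-style automaton: 3 progress states + 1 absorbing accept = 4
Minimal DFA: 4 states


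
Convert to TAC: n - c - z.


Break into single-operator statements:
t1 = n - c
t2 = t1 - z


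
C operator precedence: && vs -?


'-' is additive (level 9); '&&' is logical AND (level 2)
Higher level binds tighter
'-' has higher precedence than '&&'


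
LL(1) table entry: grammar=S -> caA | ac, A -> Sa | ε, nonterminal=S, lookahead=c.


For [S, c]: 'c' ∈ FIRST(caA)
Entry: S -> caA


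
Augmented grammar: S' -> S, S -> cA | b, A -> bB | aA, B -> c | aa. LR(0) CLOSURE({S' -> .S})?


Start: S' -> .S
For each item with dot before a nonterminal B, add B -> .γ for every B-production
Closure: [S' -> .S, S -> .cA, S -> .b]


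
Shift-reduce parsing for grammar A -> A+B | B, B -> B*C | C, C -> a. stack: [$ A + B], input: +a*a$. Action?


handle 'A+B' on top; lookahead ∈ FOLLOW(A) = {+, $}
Action: reduce (A -> A+B)


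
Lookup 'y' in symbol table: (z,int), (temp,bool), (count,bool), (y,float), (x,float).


Lookup 'y' → type float


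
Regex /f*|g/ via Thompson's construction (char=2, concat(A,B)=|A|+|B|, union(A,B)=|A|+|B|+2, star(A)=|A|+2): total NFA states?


Syntax tree has 2 char leaf(s), 1 union(s), 1 star(s)
chars contribute 2×2 = 4; each union adds +2; each star adds +2
Total: 4 + 2 + 2 = 8 states


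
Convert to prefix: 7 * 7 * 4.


left-to-right (same/higher precedence on left): tree is (* (* 7 7) 4)
Prefix: * * 7 7 4


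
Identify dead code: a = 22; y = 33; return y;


a is assigned but never read
Dead: 'a = 22'


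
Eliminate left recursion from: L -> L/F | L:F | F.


Left-recursive alternatives: L/F, L:F; non-recursive: F
Introduce L': L -> FL', L' -> /FL' | :FL' | ε


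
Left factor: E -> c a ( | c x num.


Common prefix: 'c'
Factored: E -> c E', E' -> a ( | x num


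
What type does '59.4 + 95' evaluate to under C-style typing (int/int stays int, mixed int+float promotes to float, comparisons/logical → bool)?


Operand types: float + int
Rule: mixed int/float promotes to float; int/int stays int
Result type: float


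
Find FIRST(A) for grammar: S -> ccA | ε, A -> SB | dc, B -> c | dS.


Per alternative of A: FIRST(SB) = {c, d}; FIRST(dc) = {d}
FIRST(A) = {c, d}


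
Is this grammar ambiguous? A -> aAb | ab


balanced a^n…b^n: each string has a unique parse
Unambiguous


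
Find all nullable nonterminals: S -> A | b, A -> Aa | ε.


A nonterminal is nullable iff some alternative derives ε (directly, or every symbol in it is nullable)
Nullable: {A, S}


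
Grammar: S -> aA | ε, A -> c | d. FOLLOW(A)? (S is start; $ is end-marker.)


$ ∈ FOLLOW(S). For each A -> αBβ: add FIRST(β)\{ε} to FOLLOW(B); if β nullable, add FOLLOW(A).
FOLLOW(A) = {$}


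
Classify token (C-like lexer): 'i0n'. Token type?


Pattern: letter/underscore followed by alphanumerics, not a keyword
Type: IDENTIFIER


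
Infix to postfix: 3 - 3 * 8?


* has higher precedence, evaluate 3*8 first
Postfix: 3 3 8 * -


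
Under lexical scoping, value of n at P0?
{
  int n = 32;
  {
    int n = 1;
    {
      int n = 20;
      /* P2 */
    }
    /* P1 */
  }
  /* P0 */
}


n declared in the same block as P0
n = 32


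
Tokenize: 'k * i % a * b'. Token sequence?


Scan left to right, longest-match per lexeme
Tokens: ID(k), OP(*), ID(i), OP(%), ID(a), OP(*), ID(b)


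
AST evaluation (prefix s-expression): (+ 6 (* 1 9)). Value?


Evaluate inner: (* 1 9) = 9
Evaluate root: (+ 6 9) = 15
Result: 15


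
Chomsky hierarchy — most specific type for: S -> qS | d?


Right-linear: every RHS is a terminal or a terminal followed by one nonterminal
Classification: Type 3 (Regular)


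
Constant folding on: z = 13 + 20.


13 + 20 = 33 at compile time
Optimized: z = 33


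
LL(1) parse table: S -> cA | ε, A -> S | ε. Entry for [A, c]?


For [A, c]: 'c' ∈ FIRST(S)
Entry: A -> S


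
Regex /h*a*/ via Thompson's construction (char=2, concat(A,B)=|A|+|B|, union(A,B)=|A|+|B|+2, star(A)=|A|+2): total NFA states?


Syntax tree has 2 char leaf(s), 0 union(s), 2 star(s)
chars contribute 2×2 = 4; each union adds +2; each star adds +2
Total: 4 + 0 + 4 = 8 states


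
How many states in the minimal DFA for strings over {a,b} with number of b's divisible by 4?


Track (count of b) mod 4: states 0..3, accept at 0
Minimal DFA: 4 states


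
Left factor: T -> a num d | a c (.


Common prefix: 'a'
Factored: T -> a T', T' -> num d | c (


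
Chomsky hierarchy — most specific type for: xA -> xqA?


LHS has context (more than one symbol) and |LHS| ≤ |RHS|
Classification: Type 1 (Context-Sensitive)


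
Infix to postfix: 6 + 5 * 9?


* has higher precedence, evaluate 5*9 first
Postfix: 6 5 9 * +


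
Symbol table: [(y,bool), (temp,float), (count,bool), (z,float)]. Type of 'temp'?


Lookup 'temp' → type float


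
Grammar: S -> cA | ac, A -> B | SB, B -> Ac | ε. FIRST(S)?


Per alternative of S: FIRST(cA) = {c}; FIRST(ac) = {a}
FIRST(S) = {a, c}


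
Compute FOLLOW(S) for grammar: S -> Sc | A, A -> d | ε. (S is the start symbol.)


$ ∈ FOLLOW(S). For each A -> αBβ: add FIRST(β)\{ε} to FOLLOW(B); if β nullable, add FOLLOW(A).
FOLLOW(S) = {$, c}


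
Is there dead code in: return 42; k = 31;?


statement follows a return and is unreachable
Dead: 'k = 31'


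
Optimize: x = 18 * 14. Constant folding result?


18 * 14 = 252 at compile time
Optimized: x = 252


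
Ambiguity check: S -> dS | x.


right-linear, alternatives start with distinct terminals 'd' vs 'x': unique leftmost derivation
Unambiguous


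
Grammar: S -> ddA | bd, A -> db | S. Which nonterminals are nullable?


A nonterminal is nullable iff some alternative derives ε (directly, or every symbol in it is nullable)
Nullable: {}


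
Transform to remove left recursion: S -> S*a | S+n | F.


Left-recursive alternatives: S*a, S+n; non-recursive: F
Introduce S': S -> FS', S' -> *aS' | +nS' | ε


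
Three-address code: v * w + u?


Break into single-operator statements:
t1 = v * w
t2 = t1 + u


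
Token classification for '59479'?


Pattern: digits only
Type: INTEGER_LITERAL


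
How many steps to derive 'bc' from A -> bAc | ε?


Derivation: A => bAc => bc
Steps: 2


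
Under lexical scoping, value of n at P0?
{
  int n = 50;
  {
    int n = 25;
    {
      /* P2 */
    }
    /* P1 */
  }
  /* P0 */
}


n declared in the same block as P0
n = 50


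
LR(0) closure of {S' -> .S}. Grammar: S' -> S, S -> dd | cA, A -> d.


Start: S' -> .S
For each item with dot before a nonterminal B, add B -> .γ for every B-production
Closure: [S' -> .S, S -> .dd, S -> .cA]


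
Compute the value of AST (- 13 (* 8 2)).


Evaluate inner: (* 8 2) = 16
Evaluate root: (- 13 16) = -3
Result: -3


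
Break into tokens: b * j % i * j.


Scan left to right, longest-match per lexeme
Tokens: ID(b), OP(*), ID(j), OP(%), ID(i), OP(*), ID(j)


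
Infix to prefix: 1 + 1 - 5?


left-to-right (same/higher precedence on left): tree is (- (+ 1 1) 5)
Prefix: - + 1 1 5


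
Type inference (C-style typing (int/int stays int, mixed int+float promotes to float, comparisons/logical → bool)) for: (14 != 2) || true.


Operand types: bool || bool
Rule: logical operators take bool operands and yield bool
Result type: bool


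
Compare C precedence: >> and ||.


'>>' is shift (level 8); '||' is logical OR (level 1)
Higher level binds tighter
'>>' has higher precedence than '||'


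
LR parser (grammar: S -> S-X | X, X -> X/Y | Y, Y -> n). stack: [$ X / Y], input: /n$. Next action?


handle 'X/Y' on top
Action: reduce (X -> X/Y)


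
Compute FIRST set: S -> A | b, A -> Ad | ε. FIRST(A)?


Per alternative of A: FIRST(Ad) = {d}; FIRST(ε) = {ε}
FIRST(A) = {d, ε}


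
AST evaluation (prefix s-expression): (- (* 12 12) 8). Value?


Evaluate inner: (* 12 12) = 144
Evaluate root: (- 144 8) = 136
Result: 136


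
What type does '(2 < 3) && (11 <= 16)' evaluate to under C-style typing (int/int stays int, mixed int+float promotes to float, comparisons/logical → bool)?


Operand types: bool && bool
Rule: logical operators take bool operands and yield bool
Result type: bool


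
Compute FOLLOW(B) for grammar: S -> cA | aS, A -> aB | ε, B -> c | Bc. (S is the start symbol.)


$ ∈ FOLLOW(S). For each A -> αBβ: add FIRST(β)\{ε} to FOLLOW(B); if β nullable, add FOLLOW(A).
FOLLOW(B) = {$, c}


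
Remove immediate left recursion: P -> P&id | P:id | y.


Left-recursive alternatives: P&id, P:id; non-recursive: y
Introduce P': P -> yP', P' -> &idP' | :idP' | ε


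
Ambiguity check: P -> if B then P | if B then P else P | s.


dangling else: 'if B then if B then s else s' parses two ways
Ambiguous


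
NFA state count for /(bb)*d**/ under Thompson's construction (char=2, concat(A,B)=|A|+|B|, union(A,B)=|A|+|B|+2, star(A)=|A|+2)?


Syntax tree has 3 char leaf(s), 0 union(s), 3 star(s)
chars contribute 3×2 = 6; each union adds +2; each star adds +2
Total: 6 + 0 + 6 = 12 states


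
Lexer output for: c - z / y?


Scan left to right, longest-match per lexeme
Tokens: ID(c), OP(-), ID(z), OP(/), ID(y)


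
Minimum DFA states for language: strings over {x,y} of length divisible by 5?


Track length mod 5: states 0..4, accept at 0
Minimal DFA: 5 states


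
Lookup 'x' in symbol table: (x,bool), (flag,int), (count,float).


Lookup 'x' → type bool


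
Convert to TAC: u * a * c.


Break into single-operator statements:
t1 = u * a
t2 = t1 * c


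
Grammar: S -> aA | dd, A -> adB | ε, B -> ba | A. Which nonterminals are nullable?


A nonterminal is nullable iff some alternative derives ε (directly, or every symbol in it is nullable)
Nullable: {A, B}


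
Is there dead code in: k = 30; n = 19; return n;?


k is assigned but never read
Dead: 'k = 30'


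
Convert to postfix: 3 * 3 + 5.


Left to right (same or higher precedence on left)
Postfix: 3 3 * 5 +


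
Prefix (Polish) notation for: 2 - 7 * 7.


'*' binds tighter: tree is (- 2 (* 7 7))
Prefix: - 2 * 7 7


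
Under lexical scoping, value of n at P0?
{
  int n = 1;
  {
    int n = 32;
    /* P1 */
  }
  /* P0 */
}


n declared in the same block as P0
n = 1


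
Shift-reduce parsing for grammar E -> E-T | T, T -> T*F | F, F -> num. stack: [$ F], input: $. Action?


'F' (not preceded by T*) is the handle for T -> F
Action: reduce (T -> F)


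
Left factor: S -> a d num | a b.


Common prefix: 'a'
Factored: S -> a S', S' -> d num | b


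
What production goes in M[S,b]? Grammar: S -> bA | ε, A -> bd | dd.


For [S, b]: 'b' ∈ FIRST(bA)
Entry: S -> bA


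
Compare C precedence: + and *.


'*' is multiplicative (level 10); '+' is additive (level 9)
Higher level binds tighter
'*' has higher precedence than '+'


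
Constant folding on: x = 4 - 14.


4 - 14 = -10 at compile time
Optimized: x = -10


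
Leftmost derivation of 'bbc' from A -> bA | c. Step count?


Derivation: A => bA => bbA => bbc
Steps: 3


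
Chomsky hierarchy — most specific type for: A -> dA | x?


Right-linear: every RHS is a terminal or a terminal followed by one nonterminal
Classification: Type 3 (Regular)


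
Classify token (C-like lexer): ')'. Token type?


Pattern: delimiter/punctuation
Type: PUNCTUATION


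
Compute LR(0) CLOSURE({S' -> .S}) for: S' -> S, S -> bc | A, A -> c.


Start: S' -> .S
For each item with dot before a nonterminal B, add B -> .γ for every B-production
Closure: [S' -> .S, S -> .bc, S -> .A, A -> .c]


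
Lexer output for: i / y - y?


Scan left to right, longest-match per lexeme
Tokens: ID(i), OP(/), ID(y), OP(-), ID(y)


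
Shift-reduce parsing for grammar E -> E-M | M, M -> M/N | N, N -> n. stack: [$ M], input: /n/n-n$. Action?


shift '/' to continue M -> M/N
Action: shift


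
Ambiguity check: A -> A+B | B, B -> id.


precedence layered via separate nonterminal B: deterministic
Unambiguous


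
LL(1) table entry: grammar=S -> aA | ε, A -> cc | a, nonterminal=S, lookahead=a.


For [S, a]: 'a' ∈ FIRST(aA)
Entry: S -> aA


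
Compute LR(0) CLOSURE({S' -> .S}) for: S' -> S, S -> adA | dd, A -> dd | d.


Start: S' -> .S
For each item with dot before a nonterminal B, add B -> .γ for every B-production
Closure: [S' -> .S, S -> .adA, S -> .dd]


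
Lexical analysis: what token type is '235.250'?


Pattern: digits with a decimal point
Type: FLOAT_LITERAL


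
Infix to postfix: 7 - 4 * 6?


* has higher precedence, evaluate 4*6 first
Postfix: 7 4 6 * -


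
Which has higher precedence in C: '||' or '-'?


'-' is additive (level 9); '||' is logical OR (level 1)
Higher level binds tighter
'-' has higher precedence than '||'


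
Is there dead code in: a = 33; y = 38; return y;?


a is assigned but never read
Dead: 'a = 33'


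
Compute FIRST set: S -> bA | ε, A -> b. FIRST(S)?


Per alternative of S: FIRST(bA) = {b}; FIRST(ε) = {ε}
FIRST(S) = {b, ε}


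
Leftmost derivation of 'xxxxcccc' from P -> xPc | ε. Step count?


Derivation: P => xPc => xxPcc => xxxPccc => xxxxPcccc => xxxxcccc
Steps: 5


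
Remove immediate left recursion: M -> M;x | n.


Left-recursive alternatives: M;x; non-recursive: n
Introduce M': M -> nM', M' -> ;xM' | ε


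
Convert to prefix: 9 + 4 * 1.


'*' binds tighter: tree is (+ 9 (* 4 1))
Prefix: + 9 * 4 1


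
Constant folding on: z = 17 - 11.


17 - 11 = 6 at compile time
Optimized: z = 6


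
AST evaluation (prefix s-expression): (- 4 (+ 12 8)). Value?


Evaluate inner: (+ 12 8) = 20
Evaluate root: (- 4 20) = -16
Result: -16


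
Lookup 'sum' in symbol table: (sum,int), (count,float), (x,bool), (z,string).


Lookup 'sum' → type int


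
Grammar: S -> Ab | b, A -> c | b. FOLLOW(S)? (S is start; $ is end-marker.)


$ ∈ FOLLOW(S). For each A -> αBβ: add FIRST(β)\{ε} to FOLLOW(B); if β nullable, add FOLLOW(A).
FOLLOW(S) = {$}


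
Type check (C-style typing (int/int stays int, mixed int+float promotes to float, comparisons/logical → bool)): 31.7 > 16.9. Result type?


Operand types: float > float
Rule: comparison yields bool
Result type: bool


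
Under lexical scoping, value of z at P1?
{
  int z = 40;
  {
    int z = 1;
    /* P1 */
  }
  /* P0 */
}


z declared in the same block as P1
z = 1


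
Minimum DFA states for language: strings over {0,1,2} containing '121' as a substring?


KMP-style automaton: 3 progress states + 1 absorbing accept = 4
Minimal DFA: 4 states


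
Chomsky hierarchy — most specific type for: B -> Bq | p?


Left-linear: every RHS is a terminal or one nonterminal followed by a terminal
Classification: Type 3 (Regular)


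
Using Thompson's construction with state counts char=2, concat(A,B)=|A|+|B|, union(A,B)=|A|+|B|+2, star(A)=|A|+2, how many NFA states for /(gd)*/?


Syntax tree has 2 char leaf(s), 0 union(s), 1 star(s)
chars contribute 2×2 = 4; each union adds +2; each star adds +2
Total: 4 + 0 + 2 = 6 states


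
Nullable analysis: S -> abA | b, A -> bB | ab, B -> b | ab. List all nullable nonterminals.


A nonterminal is nullable iff some alternative derives ε (directly, or every symbol in it is nullable)
Nullable: {}


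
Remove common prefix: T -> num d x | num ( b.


Common prefix: 'num'
Factored: T -> num T', T' -> d x | ( b


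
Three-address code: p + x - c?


Break into single-operator statements:
t1 = p + x
t2 = t1 - c


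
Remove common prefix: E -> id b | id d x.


Common prefix: 'id'
Factored: E -> id E', E' -> b | d x


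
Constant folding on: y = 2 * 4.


2 * 4 = 8 at compile time
Optimized: y = 8


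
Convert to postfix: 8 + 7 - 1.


Left to right (same or higher precedence on left)
Postfix: 8 7 + 1 -


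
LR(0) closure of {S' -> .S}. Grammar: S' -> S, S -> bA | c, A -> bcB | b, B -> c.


Start: S' -> .S
For each item with dot before a nonterminal B, add B -> .γ for every B-production
Closure: [S' -> .S, S -> .bA, S -> .c]


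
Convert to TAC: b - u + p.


Break into single-operator statements:
t1 = b - u
t2 = t1 + p


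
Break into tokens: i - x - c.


Scan left to right, longest-match per lexeme
Tokens: ID(i), OP(-), ID(x), OP(-), ID(c)


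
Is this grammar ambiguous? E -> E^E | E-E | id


'id^id-id' has two parse trees (no precedence encoded between ^ and -)
Ambiguous


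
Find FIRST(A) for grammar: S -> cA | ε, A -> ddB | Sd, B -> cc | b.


Per alternative of A: FIRST(ddB) = {d}; FIRST(Sd) = {c, d}
FIRST(A) = {c, d}


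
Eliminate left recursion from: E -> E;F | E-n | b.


Left-recursive alternatives: E;F, E-n; non-recursive: b
Introduce E': E -> bE', E' -> ;FE' | -nE' | ε


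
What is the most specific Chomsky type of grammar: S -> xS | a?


Right-linear: every RHS is a terminal or a terminal followed by one nonterminal
Classification: Type 3 (Regular)


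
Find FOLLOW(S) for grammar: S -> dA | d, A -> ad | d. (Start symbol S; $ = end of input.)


$ ∈ FOLLOW(S). For each A -> αBβ: add FIRST(β)\{ε} to FOLLOW(B); if β nullable, add FOLLOW(A).
FOLLOW(S) = {$}


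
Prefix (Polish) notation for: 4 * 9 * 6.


left-to-right (same/higher precedence on left): tree is (* (* 4 9) 6)
Prefix: * * 4 9 6
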